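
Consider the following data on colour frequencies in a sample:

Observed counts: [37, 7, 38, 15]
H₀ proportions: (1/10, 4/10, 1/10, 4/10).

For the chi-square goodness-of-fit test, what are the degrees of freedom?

degrees of freedom = 3

df = k − 1 = 4 − 1 = 3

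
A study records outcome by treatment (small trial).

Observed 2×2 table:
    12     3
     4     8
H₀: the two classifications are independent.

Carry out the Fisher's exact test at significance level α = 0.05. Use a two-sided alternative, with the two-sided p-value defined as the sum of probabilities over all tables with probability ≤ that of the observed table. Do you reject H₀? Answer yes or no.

Margins: r₁=15, r₂=12, c₁=16, c₂=11, n=27
p_obs = C(15,12)·C(12,4)/C(27,16); sum pmf over tables with pmf ≤ p_obs
p-value (two-sided) = 0.02199
At α=0.05: p < α → reject H₀

reject H₀: yes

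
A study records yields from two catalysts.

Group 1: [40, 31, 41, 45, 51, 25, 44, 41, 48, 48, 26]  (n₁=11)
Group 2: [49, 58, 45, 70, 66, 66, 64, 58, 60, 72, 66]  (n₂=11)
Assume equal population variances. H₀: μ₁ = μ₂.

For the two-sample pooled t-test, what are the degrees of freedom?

degrees of freedom = 20

df = n₁ + n₂ − 2 = 11 + 11 − 2 = 20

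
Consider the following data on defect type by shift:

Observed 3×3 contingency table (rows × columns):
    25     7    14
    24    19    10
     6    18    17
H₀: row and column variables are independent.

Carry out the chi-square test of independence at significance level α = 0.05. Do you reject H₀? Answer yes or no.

reject H₀: yes

Row totals [46, 53, 41], col totals [55, 44, 41], n=140
χ² = (25−18.07)²/18.07 + (7−14.46)²/14.46 + (14−13.47)²/13.47 + (24−20.82)²/20.82 + (19−16.66)²/16.66 + (10−15.52)²/15.52 + (6−16.11)²/16.11 + (18−12.89)²/12.89 + (17−12.01)²/12.01 = 19.7507
df = 4
p-value (upper-tail) = 0.00056
At α=0.05: p < α → reject H₀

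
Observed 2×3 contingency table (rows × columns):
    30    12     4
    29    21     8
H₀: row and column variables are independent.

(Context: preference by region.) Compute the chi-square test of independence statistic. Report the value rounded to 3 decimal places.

Row totals [46, 58], col totals [59, 33, 12], n=104
χ² = (30−26.10)²/26.10 + (12−14.60)²/14.60 + (4−5.31)²/5.31 + (29−32.90)²/32.90 + (21−18.40)²/18.40 + (8−6.69)²/6.69 = 2.4529
df = 2

test statistic = 2.453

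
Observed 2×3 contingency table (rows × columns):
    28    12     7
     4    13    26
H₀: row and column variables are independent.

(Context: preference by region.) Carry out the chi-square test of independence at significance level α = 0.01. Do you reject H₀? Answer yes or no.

Row totals [47, 43], col totals [32, 25, 33], n=90
χ² = (28−16.71)²/16.71 + (12−13.06)²/13.06 + (7−17.23)²/17.23 + (4−15.29)²/15.29 + (13−11.94)²/11.94 + (26−15.77)²/15.77 = 28.8586
df = 2
p-value (upper-tail) = 0.00000
At α=0.01: p < α → reject H₀

reject H₀: yes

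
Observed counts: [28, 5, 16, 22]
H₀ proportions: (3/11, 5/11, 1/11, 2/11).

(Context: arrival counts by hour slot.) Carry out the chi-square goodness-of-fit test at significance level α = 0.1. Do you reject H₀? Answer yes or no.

reject H₀: yes

n = 71; E_i = n·p_i = [19.36, 32.27, 6.45, 12.91]
χ² = (28−19.36)²/19.36 + (5−32.27)²/32.27 + (16−6.45)²/6.45 + (22−12.91)²/12.91 = 47.4178
df = 3
p-value (upper-tail) = 0.00000
At α=0.1: p < α → reject H₀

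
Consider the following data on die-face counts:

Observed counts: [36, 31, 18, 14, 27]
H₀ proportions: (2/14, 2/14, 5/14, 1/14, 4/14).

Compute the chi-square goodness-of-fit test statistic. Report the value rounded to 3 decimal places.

test statistic = 48.617

n = 126; E_i = n·p_i = [18.00, 18.00, 45.00, 9.00, 36.00]
χ² = (36−18.00)²/18.00 + (31−18.00)²/18.00 + (18−45.00)²/45.00 + (14−9.00)²/9.00 + (27−36.00)²/36.00 = 48.6167
df = 4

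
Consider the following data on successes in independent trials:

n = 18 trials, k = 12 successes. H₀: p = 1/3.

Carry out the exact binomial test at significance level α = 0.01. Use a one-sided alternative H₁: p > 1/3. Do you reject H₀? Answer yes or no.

Exact binomial: n=18, k=12, p₀=1/3=0.3333
P(X≥12) from Σ C(n,i)·p₀^i·(1−p₀)^(n−i)
p-value (one-sided, H₁ greater) = 0.00392
At α=0.01: p < α → reject H₀

reject H₀: yes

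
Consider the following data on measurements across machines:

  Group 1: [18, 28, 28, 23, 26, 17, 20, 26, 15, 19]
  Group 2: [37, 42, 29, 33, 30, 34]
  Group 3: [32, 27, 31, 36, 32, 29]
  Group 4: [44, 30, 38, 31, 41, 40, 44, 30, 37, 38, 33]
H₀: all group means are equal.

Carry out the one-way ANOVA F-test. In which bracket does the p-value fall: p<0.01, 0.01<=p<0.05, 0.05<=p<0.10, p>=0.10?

p-value bracket: p<0.01

Group means [22.00, 34.17, 31.17, 36.91], grand mean 30.848
SSB = Σnᵢ(x̄ᵢ−x̄)² = 1253.667; SSW = ΣΣ(x−x̄ᵢ)² = 644.576
MSB = 1253.667/3 = 417.8889; MSW = 644.576/29 = 22.2268
F = MSB/MSW = 18.8012
df = (3, 29)
p-value (upper-tail) = 0.00000
→ bracket: p<0.01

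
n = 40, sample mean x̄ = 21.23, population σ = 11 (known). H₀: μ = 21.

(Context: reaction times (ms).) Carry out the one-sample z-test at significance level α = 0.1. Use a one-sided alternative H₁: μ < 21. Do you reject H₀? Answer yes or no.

SE = σ/√n = 11/√40 = 1.7393
z = (x̄−μ₀)/SE = (21.23−21)/1.7393 = 0.1322
p-value (one-sided, H₁ less) = 0.55260
At α=0.1: p ≥ α → fail to reject H₀

reject H₀: no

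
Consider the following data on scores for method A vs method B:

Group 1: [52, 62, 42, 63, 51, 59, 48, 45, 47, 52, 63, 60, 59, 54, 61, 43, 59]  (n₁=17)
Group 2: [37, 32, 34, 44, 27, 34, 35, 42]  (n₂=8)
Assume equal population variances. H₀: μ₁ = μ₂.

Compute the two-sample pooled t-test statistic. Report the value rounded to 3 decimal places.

test statistic = 6.415

x̄₁=54.118, s₁=7.219, n₁=17
x̄₂=35.625, s₂=5.423, n₂=8
s_p² = [16·7.219² + 7·5.423²]/23 = 45.2017
SE = √(s_p²·(1/17+1/8)) = 2.8826
t = (54.118−35.625)/2.8826 = 6.4154
df = 23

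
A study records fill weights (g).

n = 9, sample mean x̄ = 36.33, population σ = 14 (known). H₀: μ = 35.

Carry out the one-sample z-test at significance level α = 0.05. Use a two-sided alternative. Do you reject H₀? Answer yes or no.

reject H₀: no

SE = σ/√n = 14/√9 = 4.6667
z = (x̄−μ₀)/SE = (36.33−35)/4.6667 = 0.2850
p-value (two-sided) = 0.77564
At α=0.05: p ≥ α → fail to reject H₀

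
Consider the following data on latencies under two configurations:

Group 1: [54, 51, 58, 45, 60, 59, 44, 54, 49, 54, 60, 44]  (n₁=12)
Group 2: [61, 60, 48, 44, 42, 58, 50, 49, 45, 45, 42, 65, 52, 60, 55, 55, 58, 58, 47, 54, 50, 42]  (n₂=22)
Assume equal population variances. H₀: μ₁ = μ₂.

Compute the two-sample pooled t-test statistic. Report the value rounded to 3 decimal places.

x̄₁=52.667, s₁=6.080, n₁=12
x̄₂=51.818, s₂=6.994, n₂=22
s_p² = [11·6.080² + 21·6.994²]/32 = 44.8106
SE = √(s_p²·(1/12+1/22)) = 2.4023
t = (52.667−51.818)/2.4023 = 0.3532
df = 32

test statistic = 0.353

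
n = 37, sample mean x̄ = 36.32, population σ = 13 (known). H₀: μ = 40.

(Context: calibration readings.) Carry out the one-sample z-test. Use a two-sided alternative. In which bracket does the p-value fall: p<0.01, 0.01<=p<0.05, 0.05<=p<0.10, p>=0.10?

SE = σ/√n = 13/√37 = 2.1372
z = (x̄−μ₀)/SE = (36.32−40)/2.1372 = -1.7219
p-value (two-sided) = 0.08509
→ bracket: 0.05<=p<0.10

p-value bracket: 0.05<=p<0.10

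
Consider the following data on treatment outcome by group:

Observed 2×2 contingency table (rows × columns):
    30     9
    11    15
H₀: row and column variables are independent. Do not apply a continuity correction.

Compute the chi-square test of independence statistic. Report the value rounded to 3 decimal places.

test statistic = 8.026

Row totals [39, 26], col totals [41, 24], n=65
χ² = (30−24.60)²/24.60 + (9−14.40)²/14.40 + (11−16.40)²/16.40 + (15−9.60)²/9.60 = 8.0259
df = 1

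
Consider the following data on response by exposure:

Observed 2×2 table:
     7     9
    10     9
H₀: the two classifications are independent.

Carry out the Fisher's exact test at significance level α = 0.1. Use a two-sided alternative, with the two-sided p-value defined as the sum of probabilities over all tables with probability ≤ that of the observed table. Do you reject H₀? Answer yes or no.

reject H₀: no

Margins: r₁=16, r₂=19, c₁=17, c₂=18, n=35
p_obs = C(16,7)·C(19,10)/C(35,17); sum pmf over tables with pmf ≤ p_obs
p-value (two-sided) = 0.73799
At α=0.1: p ≥ α → fail to reject H₀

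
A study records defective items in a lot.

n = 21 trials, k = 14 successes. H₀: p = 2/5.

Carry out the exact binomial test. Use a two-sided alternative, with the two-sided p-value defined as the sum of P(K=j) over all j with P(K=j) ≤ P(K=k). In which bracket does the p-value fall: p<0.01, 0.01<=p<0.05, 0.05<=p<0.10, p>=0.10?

Exact binomial: n=21, k=14, p₀=2/5=0.4000
P(X=j) = C(n,j)·p₀^j·(1−p₀)^(n−j); p = Σ P(X=j) over j with P(X=j) ≤ P(X=14)
p-value (two-sided) = 0.02331
→ bracket: 0.01<=p<0.05

p-value bracket: 0.01<=p<0.05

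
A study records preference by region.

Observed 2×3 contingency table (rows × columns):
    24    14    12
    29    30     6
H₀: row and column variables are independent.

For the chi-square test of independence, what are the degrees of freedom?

df = (r−1)(c−1) = (2−1)·(3−1) = 2

degrees of freedom = 2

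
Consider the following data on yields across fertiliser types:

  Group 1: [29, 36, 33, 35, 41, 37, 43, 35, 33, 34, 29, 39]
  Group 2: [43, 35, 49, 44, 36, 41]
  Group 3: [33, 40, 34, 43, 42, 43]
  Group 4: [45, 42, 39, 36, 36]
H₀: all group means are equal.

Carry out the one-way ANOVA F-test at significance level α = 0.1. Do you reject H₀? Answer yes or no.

Group means [35.33, 41.33, 39.17, 39.60], grand mean 38.103
SSB = Σnᵢ(x̄ᵢ−x̄)² = 172.656; SSW = ΣΣ(x−x̄ᵢ)² = 502.033
MSB = 172.656/3 = 57.5521; MSW = 502.033/25 = 20.0813
F = MSB/MSW = 2.8660
df = (3, 25)
p-value (upper-tail) = 0.05676
At α=0.1: p < α → reject H₀

reject H₀: yes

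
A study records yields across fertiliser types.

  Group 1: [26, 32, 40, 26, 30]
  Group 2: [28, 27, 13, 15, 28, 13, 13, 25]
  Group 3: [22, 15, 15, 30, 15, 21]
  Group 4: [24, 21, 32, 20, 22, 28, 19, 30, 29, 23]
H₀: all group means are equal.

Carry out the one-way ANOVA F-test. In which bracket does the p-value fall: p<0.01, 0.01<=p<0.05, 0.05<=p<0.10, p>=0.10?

Group means [30.80, 20.25, 19.67, 24.80], grand mean 23.517
SSB = Σnᵢ(x̄ᵢ−x̄)² = 456.008; SSW = ΣΣ(x−x̄ᵢ)² = 875.233
MSB = 456.008/3 = 152.0027; MSW = 875.233/25 = 35.0093
F = MSB/MSW = 4.3418
df = (3, 25)
p-value (upper-tail) = 0.01357
→ bracket: 0.01<=p<0.05

p-value bracket: 0.01<=p<0.05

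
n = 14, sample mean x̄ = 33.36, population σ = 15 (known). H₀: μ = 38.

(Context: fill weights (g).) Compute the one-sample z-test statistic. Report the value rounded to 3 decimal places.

test statistic = -1.157

SE = σ/√n = 15/√14 = 4.0089
z = (x̄−μ₀)/SE = (33.36−38)/4.0089 = -1.1574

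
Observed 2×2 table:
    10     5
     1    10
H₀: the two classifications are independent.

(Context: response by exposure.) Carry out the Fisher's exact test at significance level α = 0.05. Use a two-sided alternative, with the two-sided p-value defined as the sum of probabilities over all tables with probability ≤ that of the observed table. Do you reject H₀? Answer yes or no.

reject H₀: yes

Margins: r₁=15, r₂=11, c₁=11, c₂=15, n=26
p_obs = C(15,10)·C(11,1)/C(26,11); sum pmf over tables with pmf ≤ p_obs
p-value (two-sided) = 0.00522
At α=0.05: p < α → reject H₀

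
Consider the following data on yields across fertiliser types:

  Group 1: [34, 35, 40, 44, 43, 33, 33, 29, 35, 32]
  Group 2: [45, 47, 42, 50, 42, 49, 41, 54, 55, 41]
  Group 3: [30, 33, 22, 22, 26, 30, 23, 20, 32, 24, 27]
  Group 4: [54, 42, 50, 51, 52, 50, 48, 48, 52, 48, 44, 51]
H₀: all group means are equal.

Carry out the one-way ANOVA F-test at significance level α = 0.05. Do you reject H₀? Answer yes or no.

reject H₀: yes

Group means [35.80, 46.60, 26.27, 49.17], grand mean 39.605
SSB = Σnᵢ(x̄ᵢ−x̄)² = 3686.431; SSW = ΣΣ(x−x̄ᵢ)² = 795.848
MSB = 3686.431/3 = 1228.8102; MSW = 795.848/39 = 20.4064
F = MSB/MSW = 60.2170
df = (3, 39)
p-value (upper-tail) = 0.00000
At α=0.05: p < α → reject H₀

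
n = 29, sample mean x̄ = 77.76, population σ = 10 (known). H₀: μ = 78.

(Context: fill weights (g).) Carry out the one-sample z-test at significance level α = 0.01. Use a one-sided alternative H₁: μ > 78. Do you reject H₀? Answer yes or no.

SE = σ/√n = 10/√29 = 1.8570
z = (x̄−μ₀)/SE = (77.76−78)/1.8570 = -0.1292
p-value (one-sided, H₁ greater) = 0.55142
At α=0.01: p ≥ α → fail to reject H₀

reject H₀: no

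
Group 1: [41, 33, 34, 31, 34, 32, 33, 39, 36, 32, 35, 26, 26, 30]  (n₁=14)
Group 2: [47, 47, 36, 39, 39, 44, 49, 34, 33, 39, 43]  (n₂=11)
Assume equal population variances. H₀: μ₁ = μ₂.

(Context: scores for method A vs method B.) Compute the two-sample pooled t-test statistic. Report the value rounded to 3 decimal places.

x̄₁=33.000, s₁=4.188, n₁=14
x̄₂=40.909, s₂=5.467, n₂=11
s_p² = [13·4.188² + 10·5.467²]/23 = 22.9091
SE = √(s_p²·(1/14+1/11)) = 1.9285
t = (33.000−40.909)/1.9285 = -4.1012
df = 23

test statistic = -4.101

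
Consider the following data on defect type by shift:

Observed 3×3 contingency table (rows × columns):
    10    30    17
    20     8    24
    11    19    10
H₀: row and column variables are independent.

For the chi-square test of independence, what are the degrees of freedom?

degrees of freedom = 4

df = (r−1)(c−1) = (3−1)·(3−1) = 4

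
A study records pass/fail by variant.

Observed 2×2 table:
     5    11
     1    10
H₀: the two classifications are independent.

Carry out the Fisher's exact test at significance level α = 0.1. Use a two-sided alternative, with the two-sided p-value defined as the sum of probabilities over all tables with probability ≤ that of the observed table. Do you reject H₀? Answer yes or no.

Margins: r₁=16, r₂=11, c₁=6, c₂=21, n=27
p_obs = C(16,5)·C(11,1)/C(27,6); sum pmf over tables with pmf ≤ p_obs
p-value (two-sided) = 0.34968
At α=0.1: p ≥ α → fail to reject H₀

reject H₀: no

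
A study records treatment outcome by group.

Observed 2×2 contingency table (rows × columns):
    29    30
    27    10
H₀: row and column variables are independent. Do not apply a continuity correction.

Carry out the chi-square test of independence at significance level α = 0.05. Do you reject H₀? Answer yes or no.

Row totals [59, 37], col totals [56, 40], n=96
χ² = (29−34.42)²/34.42 + (30−24.58)²/24.58 + (27−21.58)²/21.58 + (10−15.42)²/15.42 = 5.3086
df = 1
p-value (upper-tail) = 0.02122
At α=0.05: p < α → reject H₀

reject H₀: yes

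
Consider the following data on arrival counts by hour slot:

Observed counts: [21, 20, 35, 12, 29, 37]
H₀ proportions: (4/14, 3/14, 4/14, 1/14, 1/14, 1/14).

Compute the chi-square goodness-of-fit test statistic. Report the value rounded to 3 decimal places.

n = 154; E_i = n·p_i = [44.00, 33.00, 44.00, 11.00, 11.00, 11.00]
χ² = (21−44.00)²/44.00 + (20−33.00)²/33.00 + (35−44.00)²/44.00 + (12−11.00)²/11.00 + (29−11.00)²/11.00 + (37−11.00)²/11.00 = 109.9848
df = 5

test statistic = 109.985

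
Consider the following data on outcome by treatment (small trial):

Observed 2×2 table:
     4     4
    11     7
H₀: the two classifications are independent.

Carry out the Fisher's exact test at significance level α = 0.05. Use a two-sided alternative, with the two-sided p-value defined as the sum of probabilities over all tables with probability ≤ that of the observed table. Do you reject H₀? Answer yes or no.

reject H₀: no

Margins: r₁=8, r₂=18, c₁=15, c₂=11, n=26
p_obs = C(8,4)·C(18,11)/C(26,15); sum pmf over tables with pmf ≤ p_obs
p-value (two-sided) = 0.68284
At α=0.05: p ≥ α → fail to reject H₀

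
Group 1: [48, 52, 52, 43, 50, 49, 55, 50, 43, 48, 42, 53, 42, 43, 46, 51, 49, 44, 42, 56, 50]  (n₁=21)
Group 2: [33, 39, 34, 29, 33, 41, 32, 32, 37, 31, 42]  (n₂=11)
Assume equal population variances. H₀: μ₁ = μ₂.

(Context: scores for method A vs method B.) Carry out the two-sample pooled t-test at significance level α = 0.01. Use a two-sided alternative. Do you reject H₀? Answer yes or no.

reject H₀: yes

x̄₁=48.000, s₁=4.450, n₁=21
x̄₂=34.818, s₂=4.285, n₂=11
s_p² = [20·4.450² + 10·4.285²]/30 = 19.3212
SE = √(s_p²·(1/21+1/11)) = 1.6360
t = (48.000−34.818)/1.6360 = 8.0573
df = 30
p-value (two-sided) = 0.00000
At α=0.01: p < α → reject H₀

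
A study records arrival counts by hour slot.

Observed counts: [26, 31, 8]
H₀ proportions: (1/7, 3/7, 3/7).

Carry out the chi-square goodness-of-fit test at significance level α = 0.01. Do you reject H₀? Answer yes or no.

n = 65; E_i = n·p_i = [9.29, 27.86, 27.86]
χ² = (26−9.29)²/9.29 + (31−27.86)²/27.86 + (8−27.86)²/27.86 = 44.5949
df = 2
p-value (upper-tail) = 0.00000
At α=0.01: p < α → reject H₀

reject H₀: yes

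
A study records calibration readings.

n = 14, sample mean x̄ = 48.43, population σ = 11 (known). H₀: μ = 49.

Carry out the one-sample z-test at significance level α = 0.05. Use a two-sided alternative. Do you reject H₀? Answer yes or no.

reject H₀: no

SE = σ/√n = 11/√14 = 2.9399
z = (x̄−μ₀)/SE = (48.43−49)/2.9399 = -0.1939
p-value (two-sided) = 0.84627
At α=0.05: p ≥ α → fail to reject H₀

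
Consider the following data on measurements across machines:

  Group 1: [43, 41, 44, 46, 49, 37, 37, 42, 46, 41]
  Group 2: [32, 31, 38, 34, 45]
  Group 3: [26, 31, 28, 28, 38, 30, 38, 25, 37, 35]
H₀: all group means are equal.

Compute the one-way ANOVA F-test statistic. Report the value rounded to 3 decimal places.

Group means [42.60, 36.00, 31.60], grand mean 36.880
SSB = Σnᵢ(x̄ᵢ−x̄)² = 609.840; SSW = ΣΣ(x−x̄ᵢ)² = 490.800
MSB = 609.840/2 = 304.9200; MSW = 490.800/22 = 22.3091
F = MSB/MSW = 13.6680
df = (2, 22)

test statistic = 13.668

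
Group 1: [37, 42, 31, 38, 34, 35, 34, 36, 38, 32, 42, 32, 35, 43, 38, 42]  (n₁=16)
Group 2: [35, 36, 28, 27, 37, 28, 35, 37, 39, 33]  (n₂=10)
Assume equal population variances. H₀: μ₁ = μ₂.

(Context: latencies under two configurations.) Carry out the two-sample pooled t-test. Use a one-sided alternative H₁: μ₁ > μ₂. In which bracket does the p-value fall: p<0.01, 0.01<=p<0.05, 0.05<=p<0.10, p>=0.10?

p-value bracket: 0.01<=p<0.05

x̄₁=36.812, s₁=3.885, n₁=16
x̄₂=33.500, s₂=4.327, n₂=10
s_p² = [15·3.885² + 9·4.327²]/24 = 16.4557
SE = √(s_p²·(1/16+1/10)) = 1.6353
t = (36.812−33.500)/1.6353 = 2.0257
df = 24
p-value (one-sided, H₁ greater) = 0.02703
→ bracket: 0.01<=p<0.05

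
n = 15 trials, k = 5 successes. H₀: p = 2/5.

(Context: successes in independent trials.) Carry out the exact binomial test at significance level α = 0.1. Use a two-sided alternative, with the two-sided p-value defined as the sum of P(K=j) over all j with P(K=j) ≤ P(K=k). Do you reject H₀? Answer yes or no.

Exact binomial: n=15, k=5, p₀=2/5=0.4000
P(X=j) = C(n,j)·p₀^j·(1−p₀)^(n−j); p = Σ P(X=j) over j with P(X=j) ≤ P(X=5)
p-value (two-sided) = 0.79340
At α=0.1: p ≥ α → fail to reject H₀

reject H₀: no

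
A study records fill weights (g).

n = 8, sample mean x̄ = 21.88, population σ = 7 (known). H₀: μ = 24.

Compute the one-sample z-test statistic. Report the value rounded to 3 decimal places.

test statistic = -0.857

SE = σ/√n = 7/√8 = 2.4749
z = (x̄−μ₀)/SE = (21.88−24)/2.4749 = -0.8566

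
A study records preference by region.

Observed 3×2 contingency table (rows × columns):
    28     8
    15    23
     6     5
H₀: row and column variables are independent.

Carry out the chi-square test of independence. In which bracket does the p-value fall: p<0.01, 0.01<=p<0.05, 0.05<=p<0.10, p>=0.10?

Row totals [36, 38, 11], col totals [49, 36], n=85
χ² = (28−20.75)²/20.75 + (8−15.25)²/15.25 + (15−21.91)²/21.91 + (23−16.09)²/16.09 + (6−6.34)²/6.34 + (5−4.66)²/4.66 = 11.1590
df = 2
p-value (upper-tail) = 0.00377
→ bracket: p<0.01

p-value bracket: p<0.01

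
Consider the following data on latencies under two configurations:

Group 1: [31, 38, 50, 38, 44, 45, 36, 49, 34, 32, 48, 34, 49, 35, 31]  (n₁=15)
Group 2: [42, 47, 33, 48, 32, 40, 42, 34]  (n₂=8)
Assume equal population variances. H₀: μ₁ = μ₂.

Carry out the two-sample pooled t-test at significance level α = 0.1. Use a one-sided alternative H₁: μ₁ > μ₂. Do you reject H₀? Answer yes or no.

x̄₁=39.600, s₁=7.129, n₁=15
x̄₂=39.750, s₂=6.205, n₂=8
s_p² = [14·7.129² + 7·6.205²]/21 = 46.7190
SE = √(s_p²·(1/15+1/8)) = 2.9924
t = (39.600−39.750)/2.9924 = -0.0501
df = 21
p-value (one-sided, H₁ greater) = 0.51975
At α=0.1: p ≥ α → fail to reject H₀

reject H₀: no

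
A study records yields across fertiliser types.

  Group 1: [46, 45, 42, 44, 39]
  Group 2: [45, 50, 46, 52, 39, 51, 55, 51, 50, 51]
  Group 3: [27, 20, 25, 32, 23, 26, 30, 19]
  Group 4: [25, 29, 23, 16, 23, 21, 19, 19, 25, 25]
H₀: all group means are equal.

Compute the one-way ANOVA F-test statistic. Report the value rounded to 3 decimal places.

test statistic = 91.061

Group means [43.20, 49.00, 25.25, 22.50], grand mean 34.333
SSB = Σnᵢ(x̄ᵢ−x̄)² = 4604.533; SSW = ΣΣ(x−x̄ᵢ)² = 488.800
MSB = 4604.533/3 = 1534.8444; MSW = 488.800/29 = 16.8552
F = MSB/MSW = 91.0607
df = (3, 29)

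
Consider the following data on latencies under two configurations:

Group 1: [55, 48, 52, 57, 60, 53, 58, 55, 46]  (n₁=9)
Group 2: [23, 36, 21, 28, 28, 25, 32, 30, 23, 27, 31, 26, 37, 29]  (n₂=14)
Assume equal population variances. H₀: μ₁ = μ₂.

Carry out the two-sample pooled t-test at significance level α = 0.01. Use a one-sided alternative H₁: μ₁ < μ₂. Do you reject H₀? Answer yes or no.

reject H₀: no

x̄₁=53.778, s₁=4.577, n₁=9
x̄₂=28.286, s₂=4.697, n₂=14
s_p² = [8·4.577² + 13·4.697²]/21 = 21.6387
SE = √(s_p²·(1/9+1/14)) = 1.9874
t = (53.778−28.286)/1.9874 = 12.8266
df = 21
p-value (one-sided, H₁ less) = 1.00000
At α=0.01: p ≥ α → fail to reject H₀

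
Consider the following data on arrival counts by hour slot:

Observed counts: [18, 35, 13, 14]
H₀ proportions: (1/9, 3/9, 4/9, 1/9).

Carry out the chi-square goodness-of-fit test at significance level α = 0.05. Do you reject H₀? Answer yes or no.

reject H₀: yes

n = 80; E_i = n·p_i = [8.89, 26.67, 35.56, 8.89]
χ² = (18−8.89)²/8.89 + (35−26.67)²/26.67 + (13−35.56)²/35.56 + (14−8.89)²/8.89 = 29.1906
df = 3
p-value (upper-tail) = 0.00000
At α=0.05: p < α → reject H₀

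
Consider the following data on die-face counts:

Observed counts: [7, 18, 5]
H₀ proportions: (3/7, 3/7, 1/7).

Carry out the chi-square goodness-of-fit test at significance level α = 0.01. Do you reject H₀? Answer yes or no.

n = 30; E_i = n·p_i = [12.86, 12.86, 4.29]
χ² = (7−12.86)²/12.86 + (18−12.86)²/12.86 + (5−4.29)²/4.29 = 4.8444
df = 2
p-value (upper-tail) = 0.08872
At α=0.01: p ≥ α → fail to reject H₀

reject H₀: no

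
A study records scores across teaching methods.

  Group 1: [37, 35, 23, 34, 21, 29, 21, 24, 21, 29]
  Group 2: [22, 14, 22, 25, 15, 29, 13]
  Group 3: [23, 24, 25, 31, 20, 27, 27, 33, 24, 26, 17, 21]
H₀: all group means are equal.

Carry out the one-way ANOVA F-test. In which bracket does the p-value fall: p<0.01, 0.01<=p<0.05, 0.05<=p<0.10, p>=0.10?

p-value bracket: 0.01<=p<0.05

Group means [27.40, 20.00, 24.83], grand mean 24.552
SSB = Σnᵢ(x̄ᵢ−x̄)² = 227.106; SSW = ΣΣ(x−x̄ᵢ)² = 796.067
MSB = 227.106/2 = 113.5529; MSW = 796.067/26 = 30.6179
F = MSB/MSW = 3.7087
df = (2, 26)
p-value (upper-tail) = 0.03828
→ bracket: 0.01<=p<0.05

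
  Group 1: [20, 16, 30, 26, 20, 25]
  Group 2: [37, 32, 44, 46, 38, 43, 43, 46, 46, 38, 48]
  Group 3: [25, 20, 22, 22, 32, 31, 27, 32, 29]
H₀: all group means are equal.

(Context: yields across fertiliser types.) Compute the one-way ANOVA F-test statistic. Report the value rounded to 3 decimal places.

Group means [22.83, 41.91, 26.67], grand mean 32.231
SSB = Σnᵢ(x̄ᵢ−x̄)² = 1838.873; SSW = ΣΣ(x−x̄ᵢ)² = 547.742
MSB = 1838.873/2 = 919.4365; MSW = 547.742/23 = 23.8149
F = MSB/MSW = 38.6076
df = (2, 23)

test statistic = 38.608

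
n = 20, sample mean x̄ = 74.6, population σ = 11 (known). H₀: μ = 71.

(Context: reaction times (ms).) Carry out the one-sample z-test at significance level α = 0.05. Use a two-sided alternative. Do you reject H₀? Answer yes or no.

SE = σ/√n = 11/√20 = 2.4597
z = (x̄−μ₀)/SE = (74.6−71)/2.4597 = 1.4636
p-value (two-sided) = 0.14330
At α=0.05: p ≥ α → fail to reject H₀

reject H₀: no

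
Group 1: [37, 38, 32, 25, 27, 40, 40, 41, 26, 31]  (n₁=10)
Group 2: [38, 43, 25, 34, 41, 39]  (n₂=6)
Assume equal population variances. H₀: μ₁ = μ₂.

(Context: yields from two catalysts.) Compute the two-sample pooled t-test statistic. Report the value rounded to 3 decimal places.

x̄₁=33.700, s₁=6.255, n₁=10
x̄₂=36.667, s₂=6.470, n₂=6
s_p² = [9·6.255² + 5·6.470²]/14 = 40.1024
SE = √(s_p²·(1/10+1/6)) = 3.2702
t = (33.700−36.667)/3.2702 = -0.9072
df = 14

test statistic = -0.907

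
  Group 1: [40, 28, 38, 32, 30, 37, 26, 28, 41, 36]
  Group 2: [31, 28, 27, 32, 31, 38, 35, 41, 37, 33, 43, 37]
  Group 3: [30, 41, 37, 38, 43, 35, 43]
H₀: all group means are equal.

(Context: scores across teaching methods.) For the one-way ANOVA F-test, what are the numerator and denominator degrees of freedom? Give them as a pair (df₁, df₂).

k = 3 groups, N = 29 total
df = (k−1, N−k) = (3−1, 29−3) = (2, 26)

degrees of freedom = [2, 26]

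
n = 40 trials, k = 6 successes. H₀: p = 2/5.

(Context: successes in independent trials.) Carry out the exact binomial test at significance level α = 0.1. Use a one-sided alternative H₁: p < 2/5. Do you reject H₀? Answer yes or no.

Exact binomial: n=40, k=6, p₀=2/5=0.4000
P(X≤6) from Σ C(n,i)·p₀^i·(1−p₀)^(n−i)
p-value (one-sided, H₁ less) = 0.00059
At α=0.1: p < α → reject H₀

reject H₀: yes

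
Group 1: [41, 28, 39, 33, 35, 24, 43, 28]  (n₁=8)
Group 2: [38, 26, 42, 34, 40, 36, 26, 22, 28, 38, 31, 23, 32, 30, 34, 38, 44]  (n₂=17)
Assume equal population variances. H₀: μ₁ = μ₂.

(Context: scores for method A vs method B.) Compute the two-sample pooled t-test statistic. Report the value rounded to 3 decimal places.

x̄₁=33.875, s₁=6.854, n₁=8
x̄₂=33.059, s₂=6.590, n₂=17
s_p² = [7·6.854² + 16·6.590²]/23 = 44.5137
SE = √(s_p²·(1/8+1/17)) = 2.8605
t = (33.875−33.059)/2.8605 = 0.2853
df = 23

test statistic = 0.285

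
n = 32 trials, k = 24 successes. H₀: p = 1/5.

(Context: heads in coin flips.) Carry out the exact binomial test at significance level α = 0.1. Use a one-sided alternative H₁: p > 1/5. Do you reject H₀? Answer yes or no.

Exact binomial: n=32, k=24, p₀=1/5=0.2000
P(X≥24) from Σ C(n,i)·p₀^i·(1−p₀)^(n−i)
p-value (one-sided, H₁ greater) = 0.00000
At α=0.1: p < α → reject H₀

reject H₀: yes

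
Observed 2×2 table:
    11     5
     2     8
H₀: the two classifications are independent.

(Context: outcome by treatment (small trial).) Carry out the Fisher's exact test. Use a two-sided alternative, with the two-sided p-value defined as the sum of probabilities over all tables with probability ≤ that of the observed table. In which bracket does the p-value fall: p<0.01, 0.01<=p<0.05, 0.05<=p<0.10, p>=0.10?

Margins: r₁=16, r₂=10, c₁=13, c₂=13, n=26
p_obs = C(16,11)·C(10,2)/C(26,13); sum pmf over tables with pmf ≤ p_obs
p-value (two-sided) = 0.04141
→ bracket: 0.01<=p<0.05

p-value bracket: 0.01<=p<0.05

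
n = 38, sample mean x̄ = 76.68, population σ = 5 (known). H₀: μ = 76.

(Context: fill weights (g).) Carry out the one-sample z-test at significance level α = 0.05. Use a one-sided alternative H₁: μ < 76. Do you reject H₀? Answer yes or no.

SE = σ/√n = 5/√38 = 0.8111
z = (x̄−μ₀)/SE = (76.68−76)/0.8111 = 0.8384
p-value (one-sided, H₁ less) = 0.79909
At α=0.05: p ≥ α → fail to reject H₀

reject H₀: no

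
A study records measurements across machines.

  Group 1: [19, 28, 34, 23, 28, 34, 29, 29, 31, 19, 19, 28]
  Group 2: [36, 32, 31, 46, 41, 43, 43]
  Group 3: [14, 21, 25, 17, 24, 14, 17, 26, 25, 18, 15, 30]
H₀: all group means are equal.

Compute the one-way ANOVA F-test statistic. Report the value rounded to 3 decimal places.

Group means [26.75, 38.86, 20.50], grand mean 27.065
SSB = Σnᵢ(x̄ᵢ−x̄)² = 1491.764; SSW = ΣΣ(x−x̄ᵢ)² = 858.107
MSB = 1491.764/2 = 745.8819; MSW = 858.107/28 = 30.6467
F = MSB/MSW = 24.3381
df = (2, 28)

test statistic = 24.338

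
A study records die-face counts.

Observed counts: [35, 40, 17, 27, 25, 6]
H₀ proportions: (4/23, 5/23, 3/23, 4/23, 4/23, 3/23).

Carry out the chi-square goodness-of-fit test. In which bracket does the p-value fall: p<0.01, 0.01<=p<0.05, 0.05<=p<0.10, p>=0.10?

p-value bracket: 0.01<=p<0.05

n = 150; E_i = n·p_i = [26.09, 32.61, 19.57, 26.09, 26.09, 19.57]
χ² = (35−26.09)²/26.09 + (40−32.61)²/32.61 + (17−19.57)²/19.57 + (27−26.09)²/26.09 + (25−26.09)²/26.09 + (6−19.57)²/19.57 = 14.5394
df = 5
p-value (upper-tail) = 0.01252
→ bracket: 0.01<=p<0.05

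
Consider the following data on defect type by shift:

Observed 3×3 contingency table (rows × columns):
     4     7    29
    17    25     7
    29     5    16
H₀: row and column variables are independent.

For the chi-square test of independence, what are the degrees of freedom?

df = (r−1)(c−1) = (3−1)·(3−1) = 4

degrees of freedom = 4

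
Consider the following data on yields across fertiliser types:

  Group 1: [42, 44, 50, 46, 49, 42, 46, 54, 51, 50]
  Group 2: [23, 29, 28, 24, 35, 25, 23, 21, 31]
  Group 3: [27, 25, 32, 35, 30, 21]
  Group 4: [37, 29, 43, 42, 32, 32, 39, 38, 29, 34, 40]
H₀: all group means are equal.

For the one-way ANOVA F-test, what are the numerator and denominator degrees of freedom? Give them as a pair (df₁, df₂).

k = 4 groups, N = 36 total
df = (k−1, N−k) = (4−1, 36−4) = (3, 32)

degrees of freedom = [3, 32]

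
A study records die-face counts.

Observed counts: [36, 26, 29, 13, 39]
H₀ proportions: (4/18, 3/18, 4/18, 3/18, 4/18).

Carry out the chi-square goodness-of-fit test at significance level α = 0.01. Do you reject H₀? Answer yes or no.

n = 143; E_i = n·p_i = [31.78, 23.83, 31.78, 23.83, 31.78]
χ² = (36−31.78)²/31.78 + (26−23.83)²/23.83 + (29−31.78)²/31.78 + (13−23.83)²/23.83 + (39−31.78)²/31.78 = 7.5664
df = 4
p-value (upper-tail) = 0.10882
At α=0.01: p ≥ α → fail to reject H₀

reject H₀: no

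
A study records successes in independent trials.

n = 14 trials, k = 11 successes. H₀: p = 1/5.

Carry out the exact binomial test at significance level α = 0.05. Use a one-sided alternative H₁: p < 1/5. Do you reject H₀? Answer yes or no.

Exact binomial: n=14, k=11, p₀=1/5=0.2000
P(X≤11) from Σ C(n,i)·p₀^i·(1−p₀)^(n−i)
p-value (one-sided, H₁ less) = 1.00000
At α=0.05: p ≥ α → fail to reject H₀

reject H₀: no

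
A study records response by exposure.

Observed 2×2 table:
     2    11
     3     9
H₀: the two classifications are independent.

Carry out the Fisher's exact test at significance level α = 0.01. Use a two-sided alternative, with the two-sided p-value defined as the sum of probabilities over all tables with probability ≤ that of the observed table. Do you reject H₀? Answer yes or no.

reject H₀: no

Margins: r₁=13, r₂=12, c₁=5, c₂=20, n=25
p_obs = C(13,2)·C(12,3)/C(25,5); sum pmf over tables with pmf ≤ p_obs
p-value (two-sided) = 0.64472
At α=0.01: p ≥ α → fail to reject H₀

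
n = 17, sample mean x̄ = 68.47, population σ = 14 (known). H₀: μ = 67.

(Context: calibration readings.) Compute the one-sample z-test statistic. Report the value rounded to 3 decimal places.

SE = σ/√n = 14/√17 = 3.3955
z = (x̄−μ₀)/SE = (68.47−67)/3.3955 = 0.4329

test statistic = 0.433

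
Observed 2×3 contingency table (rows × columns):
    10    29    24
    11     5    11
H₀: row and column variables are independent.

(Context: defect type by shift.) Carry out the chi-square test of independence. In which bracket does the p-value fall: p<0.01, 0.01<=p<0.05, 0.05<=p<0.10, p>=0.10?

Row totals [63, 27], col totals [21, 34, 35], n=90
χ² = (10−14.70)²/14.70 + (29−23.80)²/23.80 + (24−24.50)²/24.50 + (11−6.30)²/6.30 + (5−10.20)²/10.20 + (11−10.50)²/10.50 = 8.8302
df = 2
p-value (upper-tail) = 0.01209
→ bracket: 0.01<=p<0.05

p-value bracket: 0.01<=p<0.05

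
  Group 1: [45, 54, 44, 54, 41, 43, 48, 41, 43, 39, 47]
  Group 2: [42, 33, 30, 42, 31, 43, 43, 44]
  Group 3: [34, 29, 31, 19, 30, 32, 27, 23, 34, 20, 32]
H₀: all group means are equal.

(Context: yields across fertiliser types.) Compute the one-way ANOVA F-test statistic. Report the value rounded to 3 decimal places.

Group means [45.36, 38.50, 28.27], grand mean 37.267
SSB = Σnᵢ(x̄ᵢ−x̄)² = 1623.139; SSW = ΣΣ(x−x̄ᵢ)² = 792.727
MSB = 1623.139/2 = 811.5697; MSW = 792.727/27 = 29.3603
F = MSB/MSW = 27.6418
df = (2, 27)

test statistic = 27.642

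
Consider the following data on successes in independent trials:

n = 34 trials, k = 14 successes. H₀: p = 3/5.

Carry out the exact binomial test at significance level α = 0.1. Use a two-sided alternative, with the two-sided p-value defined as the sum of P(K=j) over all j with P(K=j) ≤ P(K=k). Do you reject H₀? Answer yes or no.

reject H₀: yes

Exact binomial: n=34, k=14, p₀=3/5=0.6000
P(X=j) = C(n,j)·p₀^j·(1−p₀)^(n−j); p = Σ P(X=j) over j with P(X=j) ≤ P(X=14)
p-value (two-sided) = 0.03423
At α=0.1: p < α → reject H₀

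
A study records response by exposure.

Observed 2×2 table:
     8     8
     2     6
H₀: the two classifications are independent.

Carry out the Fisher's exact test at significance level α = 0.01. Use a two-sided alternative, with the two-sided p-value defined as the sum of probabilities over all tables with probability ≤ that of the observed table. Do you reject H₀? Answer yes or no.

reject H₀: no

Margins: r₁=16, r₂=8, c₁=10, c₂=14, n=24
p_obs = C(16,8)·C(8,2)/C(24,10); sum pmf over tables with pmf ≤ p_obs
p-value (two-sided) = 0.38754
At α=0.01: p ≥ α → fail to reject H₀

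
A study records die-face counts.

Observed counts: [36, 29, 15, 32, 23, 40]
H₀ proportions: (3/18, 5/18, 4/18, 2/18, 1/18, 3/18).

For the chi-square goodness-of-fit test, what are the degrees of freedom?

df = k − 1 = 6 − 1 = 5

degrees of freedom = 5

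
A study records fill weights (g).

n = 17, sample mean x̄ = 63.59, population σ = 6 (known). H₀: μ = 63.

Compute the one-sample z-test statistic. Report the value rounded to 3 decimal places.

test statistic = 0.405

SE = σ/√n = 6/√17 = 1.4552
z = (x̄−μ₀)/SE = (63.59−63)/1.4552 = 0.4054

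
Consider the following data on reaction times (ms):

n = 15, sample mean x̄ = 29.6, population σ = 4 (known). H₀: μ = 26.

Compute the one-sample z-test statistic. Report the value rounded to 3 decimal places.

SE = σ/√n = 4/√15 = 1.0328
z = (x̄−μ₀)/SE = (29.6−26)/1.0328 = 3.4857

test statistic = 3.486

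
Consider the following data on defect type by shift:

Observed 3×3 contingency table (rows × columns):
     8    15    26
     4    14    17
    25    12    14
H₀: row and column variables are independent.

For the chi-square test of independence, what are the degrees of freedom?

df = (r−1)(c−1) = (3−1)·(3−1) = 4

degrees of freedom = 4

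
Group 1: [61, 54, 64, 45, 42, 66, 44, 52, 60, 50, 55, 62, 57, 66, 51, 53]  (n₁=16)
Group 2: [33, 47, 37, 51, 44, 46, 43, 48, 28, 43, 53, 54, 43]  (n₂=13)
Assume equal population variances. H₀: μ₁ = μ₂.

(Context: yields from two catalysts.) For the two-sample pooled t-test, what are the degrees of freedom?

degrees of freedom = 27

df = n₁ + n₂ − 2 = 16 + 13 − 2 = 27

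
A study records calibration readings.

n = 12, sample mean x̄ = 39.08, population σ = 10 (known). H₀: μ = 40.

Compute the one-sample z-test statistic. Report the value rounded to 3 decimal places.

test statistic = -0.319

SE = σ/√n = 10/√12 = 2.8868
z = (x̄−μ₀)/SE = (39.08−40)/2.8868 = -0.3187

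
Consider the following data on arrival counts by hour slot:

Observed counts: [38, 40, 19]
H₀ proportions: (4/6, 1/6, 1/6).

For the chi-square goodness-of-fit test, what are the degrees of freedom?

degrees of freedom = 2

df = k − 1 = 3 − 1 = 2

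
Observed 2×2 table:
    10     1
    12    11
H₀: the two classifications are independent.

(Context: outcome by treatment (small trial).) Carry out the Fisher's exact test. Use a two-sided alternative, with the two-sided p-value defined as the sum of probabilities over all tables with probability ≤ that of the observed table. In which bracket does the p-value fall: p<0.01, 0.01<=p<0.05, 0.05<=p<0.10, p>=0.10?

Margins: r₁=11, r₂=23, c₁=22, c₂=12, n=34
p_obs = C(11,10)·C(23,12)/C(34,22); sum pmf over tables with pmf ≤ p_obs
p-value (two-sided) = 0.05269
→ bracket: 0.05<=p<0.10

p-value bracket: 0.05<=p<0.10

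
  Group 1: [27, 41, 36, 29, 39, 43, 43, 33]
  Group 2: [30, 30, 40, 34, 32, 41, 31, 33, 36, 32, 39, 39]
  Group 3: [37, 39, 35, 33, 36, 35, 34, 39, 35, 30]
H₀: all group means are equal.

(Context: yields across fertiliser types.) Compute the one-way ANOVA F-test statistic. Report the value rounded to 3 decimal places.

test statistic = 0.332

Group means [36.38, 34.75, 35.30], grand mean 35.367
SSB = Σnᵢ(x̄ᵢ−x̄)² = 12.742; SSW = ΣΣ(x−x̄ᵢ)² = 518.225
MSB = 12.742/2 = 6.3708; MSW = 518.225/27 = 19.1935
F = MSB/MSW = 0.3319
df = (2, 27)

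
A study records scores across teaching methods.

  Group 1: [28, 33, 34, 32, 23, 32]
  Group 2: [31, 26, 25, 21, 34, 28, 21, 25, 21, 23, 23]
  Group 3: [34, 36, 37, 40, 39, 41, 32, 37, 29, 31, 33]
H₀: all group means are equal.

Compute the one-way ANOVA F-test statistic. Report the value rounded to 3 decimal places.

Group means [30.33, 25.27, 35.36], grand mean 30.321
SSB = Σnᵢ(x̄ᵢ−x̄)² = 560.047; SSW = ΣΣ(x−x̄ᵢ)² = 418.061
MSB = 560.047/2 = 280.0233; MSW = 418.061/25 = 16.7224
F = MSB/MSW = 16.7454
df = (2, 25)

test statistic = 16.745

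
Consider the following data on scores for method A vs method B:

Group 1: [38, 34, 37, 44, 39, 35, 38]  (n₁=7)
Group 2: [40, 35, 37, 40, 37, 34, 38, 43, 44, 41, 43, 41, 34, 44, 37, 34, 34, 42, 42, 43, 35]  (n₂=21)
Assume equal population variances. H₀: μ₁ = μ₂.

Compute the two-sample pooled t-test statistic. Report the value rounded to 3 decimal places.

x̄₁=37.857, s₁=3.237, n₁=7
x̄₂=38.952, s₂=3.681, n₂=21
s_p² = [6·3.237² + 20·3.681²]/26 = 12.8388
SE = √(s_p²·(1/7+1/21)) = 1.5638
t = (37.857−38.952)/1.5638 = -0.7004
df = 26

test statistic = -0.700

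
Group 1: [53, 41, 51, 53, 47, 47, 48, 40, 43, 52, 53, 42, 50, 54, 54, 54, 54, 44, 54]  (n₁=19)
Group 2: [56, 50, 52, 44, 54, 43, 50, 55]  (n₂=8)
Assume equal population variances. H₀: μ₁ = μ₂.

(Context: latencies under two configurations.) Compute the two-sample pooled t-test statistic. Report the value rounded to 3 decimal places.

test statistic = -0.642

x̄₁=49.158, s₁=5.003, n₁=19
x̄₂=50.500, s₂=4.840, n₂=8
s_p² = [18·5.003² + 7·4.840²]/25 = 24.5811
SE = √(s_p²·(1/19+1/8)) = 2.0896
t = (49.158−50.500)/2.0896 = -0.6423
df = 25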